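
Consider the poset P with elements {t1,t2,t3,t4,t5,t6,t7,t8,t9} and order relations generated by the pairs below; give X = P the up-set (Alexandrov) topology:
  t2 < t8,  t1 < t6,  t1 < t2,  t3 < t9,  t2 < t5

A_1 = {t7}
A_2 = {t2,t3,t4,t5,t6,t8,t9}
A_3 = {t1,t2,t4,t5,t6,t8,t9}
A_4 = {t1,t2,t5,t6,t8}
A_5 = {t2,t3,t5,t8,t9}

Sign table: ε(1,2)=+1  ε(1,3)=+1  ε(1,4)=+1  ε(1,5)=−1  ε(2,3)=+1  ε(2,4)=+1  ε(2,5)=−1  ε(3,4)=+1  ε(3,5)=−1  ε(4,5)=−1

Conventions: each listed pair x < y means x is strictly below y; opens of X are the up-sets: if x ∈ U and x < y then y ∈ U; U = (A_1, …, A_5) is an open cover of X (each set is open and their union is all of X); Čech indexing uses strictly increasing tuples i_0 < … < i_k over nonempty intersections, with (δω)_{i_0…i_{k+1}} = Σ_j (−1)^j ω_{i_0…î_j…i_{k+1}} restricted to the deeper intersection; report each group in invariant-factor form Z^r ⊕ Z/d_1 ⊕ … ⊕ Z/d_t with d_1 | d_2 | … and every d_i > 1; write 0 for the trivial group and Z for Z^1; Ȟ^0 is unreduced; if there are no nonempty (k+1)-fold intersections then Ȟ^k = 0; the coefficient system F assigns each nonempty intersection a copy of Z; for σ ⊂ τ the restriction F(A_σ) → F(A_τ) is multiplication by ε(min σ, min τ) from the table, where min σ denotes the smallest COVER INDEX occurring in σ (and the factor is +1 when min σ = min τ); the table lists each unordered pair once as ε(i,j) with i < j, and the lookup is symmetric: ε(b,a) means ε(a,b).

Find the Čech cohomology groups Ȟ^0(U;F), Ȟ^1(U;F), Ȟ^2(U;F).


Ȟ^0 ≅ Z^2; Ȟ^1 ≅ 0; Ȟ^2 ≅ 0

nerve simplices:
  A23={t2,t4,t5,t6,t8,t9} A24={t2,t5,t6,t8} A25={t2,t3,t5,t8,t9} A34={t1,t2,t5,t6,t8} A35={t2,t5,t8,t9} A45={t2,t5,t8}
  A234={t2,t5,t6,t8} A235={t2,t5,t8,t9} A245={t2,t5,t8} A345={t2,t5,t8}
  A2345={t2,t5,t8}
C dims 5,6,4,1; δ0: rk 3, SNF 1^3; δ1: rk 3, SNF 1^3; δ2: rk 1, SNF 1^1
degree 0: 5−3−0 = 2 → Ȟ^0 ≅ Z^2
degree 1: 6−3−3 = 0 → Ȟ^1 ≅ 0
degree 2: 4−1−3 = 0 → Ȟ^2 ≅ 0


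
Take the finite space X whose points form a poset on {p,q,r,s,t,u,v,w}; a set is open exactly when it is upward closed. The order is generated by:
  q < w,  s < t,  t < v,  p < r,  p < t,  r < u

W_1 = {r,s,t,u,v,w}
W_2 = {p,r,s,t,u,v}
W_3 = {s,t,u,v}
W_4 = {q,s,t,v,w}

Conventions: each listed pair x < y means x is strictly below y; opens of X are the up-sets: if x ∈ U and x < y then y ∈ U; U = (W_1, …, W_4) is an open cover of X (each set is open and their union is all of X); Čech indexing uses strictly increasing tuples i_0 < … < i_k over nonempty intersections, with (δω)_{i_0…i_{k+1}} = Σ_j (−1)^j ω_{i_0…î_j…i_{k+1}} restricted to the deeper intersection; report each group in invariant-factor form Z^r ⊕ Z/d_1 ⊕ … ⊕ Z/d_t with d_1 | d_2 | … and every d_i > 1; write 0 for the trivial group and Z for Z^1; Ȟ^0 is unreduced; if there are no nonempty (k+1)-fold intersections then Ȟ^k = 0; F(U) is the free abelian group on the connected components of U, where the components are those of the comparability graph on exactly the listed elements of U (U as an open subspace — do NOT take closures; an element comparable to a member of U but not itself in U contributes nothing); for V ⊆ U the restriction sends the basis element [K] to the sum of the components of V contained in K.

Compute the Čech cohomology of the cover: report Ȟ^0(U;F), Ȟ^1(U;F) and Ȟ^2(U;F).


nonempty intersections:
  W12={r,s,t,u,v} W13={s,t,u,v} W14={s,t,v,w} W23={s,t,u,v} W24={s,t,v} W34={s,t,v}
  W123={s,t,u,v} W124={s,t,v} W134={s,t,v} W234={s,t,v}
  W1234={s,t,v}
components per intersection:
  W1: {r,u} {s,t,v} {w}
  W2: {p,r,s,t,u,v}
  W3: {s,t,v} {u}
  W4: {q,w} {s,t,v}
  W12: {r,u} {s,t,v}
  W13: {s,t,v} {u}
  W14: {s,t,v} {w}
  W23: {s,t,v} {u}
  W24: {s,t,v}
  W34: {s,t,v}
  W123: {s,t,v} {u}
  W124: {s,t,v}
  W134: {s,t,v}
  W234: {s,t,v}
  W1234: {s,t,v}
C dims 8,10,5,1; δ0: rk 6, SNF 1^6; δ1: rk 4, SNF 1^4; δ2: rk 1, SNF 1^1
Ȟ^0: (8−6)−0=2 ⇒ Z^2
Ȟ^1: (10−4)−6=0 ⇒ 0
Ȟ^2: (5−1)−4=0 ⇒ 0

Ȟ^0 = Z^2; Ȟ^1 = 0; Ȟ^2 = 0


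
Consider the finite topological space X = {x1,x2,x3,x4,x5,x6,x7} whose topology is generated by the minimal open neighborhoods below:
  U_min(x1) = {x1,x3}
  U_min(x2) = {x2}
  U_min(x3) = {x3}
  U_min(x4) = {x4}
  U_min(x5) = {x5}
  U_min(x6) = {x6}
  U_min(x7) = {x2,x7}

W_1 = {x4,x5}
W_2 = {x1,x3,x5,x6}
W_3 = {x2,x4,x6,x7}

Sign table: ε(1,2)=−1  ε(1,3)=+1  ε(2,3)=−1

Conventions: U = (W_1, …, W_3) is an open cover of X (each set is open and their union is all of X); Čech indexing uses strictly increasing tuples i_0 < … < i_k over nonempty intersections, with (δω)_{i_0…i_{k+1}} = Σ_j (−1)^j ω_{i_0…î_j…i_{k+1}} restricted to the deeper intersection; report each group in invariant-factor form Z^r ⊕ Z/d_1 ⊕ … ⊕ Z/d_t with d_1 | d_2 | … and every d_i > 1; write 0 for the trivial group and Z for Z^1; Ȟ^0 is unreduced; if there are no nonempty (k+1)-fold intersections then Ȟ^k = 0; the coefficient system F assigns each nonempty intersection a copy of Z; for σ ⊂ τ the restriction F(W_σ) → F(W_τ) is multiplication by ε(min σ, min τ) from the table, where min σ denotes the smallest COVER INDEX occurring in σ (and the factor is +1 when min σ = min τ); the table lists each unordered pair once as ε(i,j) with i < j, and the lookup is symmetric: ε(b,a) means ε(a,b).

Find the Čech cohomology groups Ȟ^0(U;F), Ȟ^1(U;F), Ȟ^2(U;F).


Ȟ^0 = Z, Ȟ^1 = Z, Ȟ^2 = 0

nonempty intersections:
  W12={x5} W13={x4} W23={x6}
C dims 3,3; δ0: rk 2, SNF 1^2
Ȟ^0: (3−2)−0=1 ⇒ Z
Ȟ^1: (3−0)−2=1 ⇒ Z
Ȟ^2: (0−0)−0=0 ⇒ 0


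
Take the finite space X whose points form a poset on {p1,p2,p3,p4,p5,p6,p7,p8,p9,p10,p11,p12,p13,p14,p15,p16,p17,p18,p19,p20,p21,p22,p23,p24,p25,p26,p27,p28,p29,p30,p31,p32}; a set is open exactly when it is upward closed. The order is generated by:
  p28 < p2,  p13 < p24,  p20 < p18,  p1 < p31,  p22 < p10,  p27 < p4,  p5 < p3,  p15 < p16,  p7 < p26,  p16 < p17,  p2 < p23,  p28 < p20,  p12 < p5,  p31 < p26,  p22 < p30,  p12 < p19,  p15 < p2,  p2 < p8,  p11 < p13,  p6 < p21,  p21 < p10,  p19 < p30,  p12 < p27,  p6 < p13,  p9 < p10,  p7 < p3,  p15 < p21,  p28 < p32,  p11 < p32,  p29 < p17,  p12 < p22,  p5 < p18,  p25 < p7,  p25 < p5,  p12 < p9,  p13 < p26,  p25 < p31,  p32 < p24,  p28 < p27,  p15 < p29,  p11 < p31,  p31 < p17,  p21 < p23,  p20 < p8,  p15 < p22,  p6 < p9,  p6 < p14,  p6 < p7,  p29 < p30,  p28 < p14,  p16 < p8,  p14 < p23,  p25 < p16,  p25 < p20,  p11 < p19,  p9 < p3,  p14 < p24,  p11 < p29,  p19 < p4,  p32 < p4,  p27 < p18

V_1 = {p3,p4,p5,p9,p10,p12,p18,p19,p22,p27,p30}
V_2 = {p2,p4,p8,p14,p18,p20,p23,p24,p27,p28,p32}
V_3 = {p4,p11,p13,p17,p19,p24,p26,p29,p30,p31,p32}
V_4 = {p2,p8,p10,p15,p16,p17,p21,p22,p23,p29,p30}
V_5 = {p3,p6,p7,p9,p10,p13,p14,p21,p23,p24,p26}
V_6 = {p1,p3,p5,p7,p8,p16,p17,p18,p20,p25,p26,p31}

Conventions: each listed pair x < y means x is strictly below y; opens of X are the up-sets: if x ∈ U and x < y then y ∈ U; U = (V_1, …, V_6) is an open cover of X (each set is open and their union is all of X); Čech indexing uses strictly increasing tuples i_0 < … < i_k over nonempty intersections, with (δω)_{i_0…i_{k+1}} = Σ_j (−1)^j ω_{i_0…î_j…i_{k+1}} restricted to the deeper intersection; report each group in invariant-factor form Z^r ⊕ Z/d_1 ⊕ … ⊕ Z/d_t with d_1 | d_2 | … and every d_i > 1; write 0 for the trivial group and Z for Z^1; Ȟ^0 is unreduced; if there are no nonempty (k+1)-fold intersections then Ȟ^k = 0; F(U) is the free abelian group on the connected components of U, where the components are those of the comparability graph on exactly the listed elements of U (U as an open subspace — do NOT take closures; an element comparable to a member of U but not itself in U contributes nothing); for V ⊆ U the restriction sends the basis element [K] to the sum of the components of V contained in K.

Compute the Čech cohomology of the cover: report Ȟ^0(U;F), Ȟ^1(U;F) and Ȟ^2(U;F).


Ȟ^0 = Z, Ȟ^1 = 0, Ȟ^2 = Z/2

cover nerve:
  V12={p4,p18,p27} V13={p4,p19,p30} V14={p10,p22,p30} V15={p3,p9,p10} V16={p3,p5,p18} V23={p4,p24,p32} V24={p2,p8,p23} V25={p14,p23,p24} V26={p8,p18,p20} V34={p17,p29,p30} V35={p13,p24,p26} V36={p17,p26,p31} V45={p10,p21,p23} V46={p8,p16,p17} V56={p3,p7,p26}
  V123={p4} V126={p18} V134={p30} V145={p10} V156={p3} V235={p24} V245={p23} V246={p8} V346={p17} V356={p26}
components per intersection:
  V1: {p3,p4,p5,p9,p10,p12,p18,p19,p22,p27,p30}
  V2: {p2,p4,p8,p14,p18,p20,p23,p24,p27,p28,p32}
  V3: {p4,p11,p13,p17,p19,p24,p26,p29,p30,p31,p32}
  V4: {p2,p8,p10,p15,p16,p17,p21,p22,p23,p29,p30}
  V5: {p3,p6,p7,p9,p10,p13,p14,p21,p23,p24,p26}
  V6: {p1,p3,p5,p7,p8,p16,p17,p18,p20,p25,p26,p31}
  V12: {p4,p18,p27}
  V13: {p4,p19,p30}
  V14: {p10,p22,p30}
  V15: {p3,p9,p10}
  V16: {p3,p5,p18}
  V23: {p4,p24,p32}
  V24: {p2,p8,p23}
  V25: {p14,p23,p24}
  V26: {p8,p18,p20}
  V34: {p17,p29,p30}
  V35: {p13,p24,p26}
  V36: {p17,p26,p31}
  V45: {p10,p21,p23}
  V46: {p8,p16,p17}
  V56: {p3,p7,p26}
  V123: {p4}
  V126: {p18}
  V134: {p30}
  V145: {p10}
  V156: {p3}
  V235: {p24}
  V245: {p23}
  V246: {p8}
  V346: {p17}
  V356: {p26}
C dims 6,15,10; δ0: rk 5, SNF 1^5; δ1: rk 10, SNF 1^9·2
Ȟ^0: (6−5)−0=1 ⇒ Z
Ȟ^1: (15−10)−5=0 ⇒ 0
Ȟ^2: (10−0)−10=0 plus torsion [2] ⇒ Z/2


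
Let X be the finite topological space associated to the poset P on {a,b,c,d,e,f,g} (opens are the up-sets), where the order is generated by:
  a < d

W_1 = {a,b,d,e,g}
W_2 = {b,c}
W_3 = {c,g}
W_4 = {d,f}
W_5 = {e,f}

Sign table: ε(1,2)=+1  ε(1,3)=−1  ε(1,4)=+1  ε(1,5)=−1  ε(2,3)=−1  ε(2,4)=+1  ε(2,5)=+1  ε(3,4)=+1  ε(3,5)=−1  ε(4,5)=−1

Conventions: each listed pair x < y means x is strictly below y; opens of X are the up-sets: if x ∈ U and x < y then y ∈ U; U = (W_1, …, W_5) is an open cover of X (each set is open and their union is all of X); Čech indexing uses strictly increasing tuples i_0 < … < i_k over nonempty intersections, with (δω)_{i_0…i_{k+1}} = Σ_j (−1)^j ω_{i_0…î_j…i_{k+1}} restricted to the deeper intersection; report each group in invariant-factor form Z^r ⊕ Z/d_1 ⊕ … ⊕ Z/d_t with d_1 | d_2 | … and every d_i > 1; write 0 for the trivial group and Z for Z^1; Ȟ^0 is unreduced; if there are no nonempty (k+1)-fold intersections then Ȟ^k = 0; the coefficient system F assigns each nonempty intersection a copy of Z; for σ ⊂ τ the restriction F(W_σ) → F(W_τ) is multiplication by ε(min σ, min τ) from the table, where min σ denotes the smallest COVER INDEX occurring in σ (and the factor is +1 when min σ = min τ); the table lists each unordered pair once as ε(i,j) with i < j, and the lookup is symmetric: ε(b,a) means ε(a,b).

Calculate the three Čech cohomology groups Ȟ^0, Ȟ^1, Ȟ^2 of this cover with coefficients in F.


nerve simplices:
  W12={b} W13={g} W14={d} W15={e} W23={c} W45={f}
C dims 5,6; δ0: rk 4, SNF 1^4
degree 0: 5−4−0 = 1 → Ȟ^0 ≅ Z
degree 1: 6−0−4 = 2 → Ȟ^1 ≅ Z^2
degree 2: 0−0−0 = 0 → Ȟ^2 ≅ 0

Ȟ^0(U;F) ≅ Z, Ȟ^1(U;F) ≅ Z^2, Ȟ^2(U;F) ≅ 0


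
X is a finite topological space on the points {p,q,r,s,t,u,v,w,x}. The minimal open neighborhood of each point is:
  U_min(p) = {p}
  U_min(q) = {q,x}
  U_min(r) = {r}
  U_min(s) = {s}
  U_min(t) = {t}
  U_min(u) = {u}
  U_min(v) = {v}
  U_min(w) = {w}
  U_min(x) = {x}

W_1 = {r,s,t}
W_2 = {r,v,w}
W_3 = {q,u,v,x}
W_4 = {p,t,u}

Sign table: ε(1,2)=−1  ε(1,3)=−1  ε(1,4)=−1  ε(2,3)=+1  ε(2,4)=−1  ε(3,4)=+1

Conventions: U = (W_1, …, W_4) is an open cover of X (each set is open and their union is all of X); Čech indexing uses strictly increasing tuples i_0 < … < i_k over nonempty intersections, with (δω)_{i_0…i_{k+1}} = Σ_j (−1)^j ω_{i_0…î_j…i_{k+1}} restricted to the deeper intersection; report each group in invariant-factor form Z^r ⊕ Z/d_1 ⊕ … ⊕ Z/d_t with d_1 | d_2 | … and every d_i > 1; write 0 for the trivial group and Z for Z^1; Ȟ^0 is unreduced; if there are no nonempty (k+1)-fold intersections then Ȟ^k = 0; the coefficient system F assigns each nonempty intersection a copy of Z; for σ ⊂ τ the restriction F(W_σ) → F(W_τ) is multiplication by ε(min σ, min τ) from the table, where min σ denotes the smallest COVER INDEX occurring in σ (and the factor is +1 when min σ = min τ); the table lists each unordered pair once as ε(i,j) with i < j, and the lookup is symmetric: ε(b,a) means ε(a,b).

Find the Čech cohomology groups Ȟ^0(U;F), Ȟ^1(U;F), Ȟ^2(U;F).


intersection data:
  W12={r} W14={t} W23={v} W34={u}
C dims 4,4; δ0: rk 3, SNF 1^3
Ȟ^0 = (4 − 3) − 0 = 1, so Ȟ^0 ≅ Z
Ȟ^1 = (4 − 0) − 3 = 1, so Ȟ^1 ≅ Z
Ȟ^2 = (0 − 0) − 0 = 0, so Ȟ^2 ≅ 0

Ȟ^0 = Z,  Ȟ^1 = Z,  Ȟ^2 = 0


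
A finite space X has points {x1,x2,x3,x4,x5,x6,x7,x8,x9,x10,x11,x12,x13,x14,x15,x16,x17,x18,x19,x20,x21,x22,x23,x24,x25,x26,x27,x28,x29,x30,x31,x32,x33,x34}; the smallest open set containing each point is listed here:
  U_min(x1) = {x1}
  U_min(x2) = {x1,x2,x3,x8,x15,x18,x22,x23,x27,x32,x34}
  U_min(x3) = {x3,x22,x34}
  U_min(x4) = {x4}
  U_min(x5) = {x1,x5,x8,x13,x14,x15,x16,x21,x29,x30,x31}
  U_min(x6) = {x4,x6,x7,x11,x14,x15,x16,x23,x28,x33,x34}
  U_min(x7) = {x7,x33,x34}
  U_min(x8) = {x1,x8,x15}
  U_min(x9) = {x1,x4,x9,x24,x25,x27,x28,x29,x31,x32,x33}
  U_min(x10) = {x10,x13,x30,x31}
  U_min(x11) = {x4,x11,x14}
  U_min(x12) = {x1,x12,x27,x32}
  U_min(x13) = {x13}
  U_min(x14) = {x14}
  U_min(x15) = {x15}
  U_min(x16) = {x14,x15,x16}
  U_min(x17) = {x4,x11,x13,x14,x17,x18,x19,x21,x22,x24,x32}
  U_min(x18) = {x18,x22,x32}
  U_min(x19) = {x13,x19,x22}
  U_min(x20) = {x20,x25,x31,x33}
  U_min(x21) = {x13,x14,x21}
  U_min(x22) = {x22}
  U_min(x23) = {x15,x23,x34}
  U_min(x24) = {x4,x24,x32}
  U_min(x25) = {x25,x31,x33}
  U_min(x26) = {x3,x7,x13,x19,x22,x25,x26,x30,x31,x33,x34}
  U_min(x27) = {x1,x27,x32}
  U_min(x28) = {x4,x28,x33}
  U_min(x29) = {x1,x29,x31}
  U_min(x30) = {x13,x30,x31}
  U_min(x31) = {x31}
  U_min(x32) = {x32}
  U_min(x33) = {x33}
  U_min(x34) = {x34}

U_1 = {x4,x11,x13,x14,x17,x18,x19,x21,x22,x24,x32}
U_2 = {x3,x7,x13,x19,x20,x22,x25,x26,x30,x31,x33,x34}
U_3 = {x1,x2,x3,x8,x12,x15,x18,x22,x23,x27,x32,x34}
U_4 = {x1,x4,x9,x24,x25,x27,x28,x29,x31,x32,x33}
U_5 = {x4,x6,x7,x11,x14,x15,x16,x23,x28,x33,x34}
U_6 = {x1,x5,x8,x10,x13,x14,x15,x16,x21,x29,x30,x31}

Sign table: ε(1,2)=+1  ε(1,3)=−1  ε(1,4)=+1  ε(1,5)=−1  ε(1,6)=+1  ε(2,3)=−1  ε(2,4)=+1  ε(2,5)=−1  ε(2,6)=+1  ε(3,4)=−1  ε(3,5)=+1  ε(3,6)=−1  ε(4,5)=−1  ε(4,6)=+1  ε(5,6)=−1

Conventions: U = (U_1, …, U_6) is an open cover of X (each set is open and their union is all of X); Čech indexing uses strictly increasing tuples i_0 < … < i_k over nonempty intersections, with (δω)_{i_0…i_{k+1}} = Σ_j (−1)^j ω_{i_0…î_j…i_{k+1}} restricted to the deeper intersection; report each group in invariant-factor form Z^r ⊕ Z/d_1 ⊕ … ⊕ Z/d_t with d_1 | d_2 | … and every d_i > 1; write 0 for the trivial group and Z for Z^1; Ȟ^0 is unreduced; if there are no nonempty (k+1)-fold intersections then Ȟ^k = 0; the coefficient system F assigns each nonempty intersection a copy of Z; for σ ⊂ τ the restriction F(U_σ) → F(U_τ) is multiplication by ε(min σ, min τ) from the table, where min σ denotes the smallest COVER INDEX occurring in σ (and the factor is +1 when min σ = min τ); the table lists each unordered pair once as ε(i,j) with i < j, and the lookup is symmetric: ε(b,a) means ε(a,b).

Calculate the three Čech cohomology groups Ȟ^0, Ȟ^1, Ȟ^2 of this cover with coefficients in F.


nonempty intersections:
  U12={x13,x19,x22} U13={x18,x22,x32} U14={x4,x24,x32} U15={x4,x11,x14} U16={x13,x14,x21} U23={x3,x22,x34} U24={x25,x31,x33} U25={x7,x33,x34} U26={x13,x30,x31} U34={x1,x27,x32} U35={x15,x23,x34} U36={x1,x8,x15} U45={x4,x28,x33} U46={x1,x29,x31} U56={x14,x15,x16}
  U123={x22} U126={x13} U134={x32} U145={x4} U156={x14} U235={x34} U245={x33} U246={x31} U346={x1} U356={x15}
C dims 6,15,10; δ0: rk 5, SNF 1^5; δ1: rk 10, SNF 1^9·2
Ȟ^0: (6−5)−0=1 ⇒ Z
Ȟ^1: (15−10)−5=0 ⇒ 0
Ȟ^2: (10−0)−10=0 plus torsion [2] ⇒ Z/2

Ȟ^0(U;F) ≅ Z, Ȟ^1(U;F) ≅ 0, Ȟ^2(U;F) ≅ Z/2


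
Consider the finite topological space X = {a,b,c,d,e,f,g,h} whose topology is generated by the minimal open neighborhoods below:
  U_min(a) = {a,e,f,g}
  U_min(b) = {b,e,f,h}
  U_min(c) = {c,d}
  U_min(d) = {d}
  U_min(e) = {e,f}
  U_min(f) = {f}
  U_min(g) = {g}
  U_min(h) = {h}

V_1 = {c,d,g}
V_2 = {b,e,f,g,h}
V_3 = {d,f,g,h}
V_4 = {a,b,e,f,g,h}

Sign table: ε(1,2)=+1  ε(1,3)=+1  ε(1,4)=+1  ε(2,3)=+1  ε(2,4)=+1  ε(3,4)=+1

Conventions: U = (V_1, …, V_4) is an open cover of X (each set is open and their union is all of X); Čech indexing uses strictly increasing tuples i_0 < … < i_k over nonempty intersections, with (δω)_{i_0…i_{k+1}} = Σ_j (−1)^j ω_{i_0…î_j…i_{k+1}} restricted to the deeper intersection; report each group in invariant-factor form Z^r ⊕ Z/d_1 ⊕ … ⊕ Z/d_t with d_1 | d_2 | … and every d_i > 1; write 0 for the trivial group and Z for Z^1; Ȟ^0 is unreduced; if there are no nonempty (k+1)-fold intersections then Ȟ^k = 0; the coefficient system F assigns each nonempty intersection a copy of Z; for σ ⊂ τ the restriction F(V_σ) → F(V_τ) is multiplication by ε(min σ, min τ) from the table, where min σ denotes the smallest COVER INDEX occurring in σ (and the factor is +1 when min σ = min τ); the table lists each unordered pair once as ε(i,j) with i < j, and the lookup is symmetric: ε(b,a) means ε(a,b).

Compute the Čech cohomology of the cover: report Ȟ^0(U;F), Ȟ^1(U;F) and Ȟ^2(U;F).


nerve of the cover:
  V12={g} V13={d,g} V14={g} V23={f,g,h} V24={b,e,f,g,h} V34={f,g,h}
  V123={g} V124={g} V134={g} V234={f,g,h}
  V1234={g}
C dims 4,6,4,1; δ0: rk 3, SNF 1^3; δ1: rk 3, SNF 1^3; δ2: rk 1, SNF 1^1
Ȟ^0 = (4 − 3) − 0 = 1, so Ȟ^0 ≅ Z
Ȟ^1 = (6 − 3) − 3 = 0, so Ȟ^1 ≅ 0
Ȟ^2 = (4 − 1) − 3 = 0, so Ȟ^2 ≅ 0

Ȟ^0 ≅ Z; Ȟ^1 ≅ 0; Ȟ^2 ≅ 0


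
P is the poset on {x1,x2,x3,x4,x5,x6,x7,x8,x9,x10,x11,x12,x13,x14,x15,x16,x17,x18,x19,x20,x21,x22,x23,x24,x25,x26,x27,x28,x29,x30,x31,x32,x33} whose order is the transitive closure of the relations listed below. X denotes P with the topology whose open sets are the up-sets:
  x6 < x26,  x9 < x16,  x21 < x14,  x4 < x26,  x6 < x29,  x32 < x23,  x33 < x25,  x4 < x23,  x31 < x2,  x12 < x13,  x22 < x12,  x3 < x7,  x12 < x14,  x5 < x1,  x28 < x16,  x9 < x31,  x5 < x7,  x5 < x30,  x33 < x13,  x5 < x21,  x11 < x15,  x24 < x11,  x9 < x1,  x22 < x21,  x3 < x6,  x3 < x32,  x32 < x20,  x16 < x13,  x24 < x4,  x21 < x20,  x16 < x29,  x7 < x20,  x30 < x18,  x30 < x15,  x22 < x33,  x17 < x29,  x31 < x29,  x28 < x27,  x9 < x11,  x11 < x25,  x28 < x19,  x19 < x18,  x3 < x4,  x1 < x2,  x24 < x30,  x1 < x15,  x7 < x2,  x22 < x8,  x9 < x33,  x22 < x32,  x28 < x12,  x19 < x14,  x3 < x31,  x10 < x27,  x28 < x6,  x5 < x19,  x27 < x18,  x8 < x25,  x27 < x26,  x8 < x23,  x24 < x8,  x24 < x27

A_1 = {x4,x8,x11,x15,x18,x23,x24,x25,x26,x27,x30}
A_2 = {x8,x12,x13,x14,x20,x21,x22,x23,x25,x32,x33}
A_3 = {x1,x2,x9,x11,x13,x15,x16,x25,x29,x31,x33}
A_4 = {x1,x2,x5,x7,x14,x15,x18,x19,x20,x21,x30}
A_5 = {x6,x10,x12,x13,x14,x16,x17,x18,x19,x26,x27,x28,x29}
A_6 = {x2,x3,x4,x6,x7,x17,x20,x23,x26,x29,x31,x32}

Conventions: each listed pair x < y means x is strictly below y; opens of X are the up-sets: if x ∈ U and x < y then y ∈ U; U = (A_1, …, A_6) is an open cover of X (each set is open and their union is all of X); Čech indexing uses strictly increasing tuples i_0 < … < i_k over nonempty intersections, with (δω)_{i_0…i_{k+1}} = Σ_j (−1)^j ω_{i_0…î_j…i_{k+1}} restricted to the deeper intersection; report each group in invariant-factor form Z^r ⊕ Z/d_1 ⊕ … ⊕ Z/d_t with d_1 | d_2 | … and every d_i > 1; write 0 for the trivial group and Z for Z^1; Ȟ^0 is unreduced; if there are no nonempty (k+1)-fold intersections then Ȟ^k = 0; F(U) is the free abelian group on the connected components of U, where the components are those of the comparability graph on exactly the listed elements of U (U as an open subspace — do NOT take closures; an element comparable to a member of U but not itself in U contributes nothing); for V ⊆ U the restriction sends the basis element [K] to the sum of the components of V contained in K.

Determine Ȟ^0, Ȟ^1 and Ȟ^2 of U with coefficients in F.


intersection data:
  A12={x8,x23,x25} A13={x11,x15,x25} A14={x15,x18,x30} A15={x18,x26,x27} A16={x4,x23,x26} A23={x13,x25,x33} A24={x14,x20,x21} A25={x12,x13,x14} A26={x20,x23,x32} A34={x1,x2,x15} A35={x13,x16,x29} A36={x2,x29,x31} A45={x14,x18,x19} A46={x2,x7,x20} A56={x6,x17,x26,x29}
  A123={x25} A126={x23} A134={x15} A145={x18} A156={x26} A235={x13} A245={x14} A246={x20} A346={x2} A356={x29}
components per intersection:
  A1: {x4,x8,x11,x15,x18,x23,x24,x25,x26,x27,x30}
  A2: {x8,x12,x13,x14,x20,x21,x22,x23,x25,x32,x33}
  A3: {x1,x2,x9,x11,x13,x15,x16,x25,x29,x31,x33}
  A4: {x1,x2,x5,x7,x14,x15,x18,x19,x20,x21,x30}
  A5: {x6,x10,x12,x13,x14,x16,x17,x18,x19,x26,x27,x28,x29}
  A6: {x2,x3,x4,x6,x7,x17,x20,x23,x26,x29,x31,x32}
  A12: {x8,x23,x25}
  A13: {x11,x15,x25}
  A14: {x15,x18,x30}
  A15: {x18,x26,x27}
  A16: {x4,x23,x26}
  A23: {x13,x25,x33}
  A24: {x14,x20,x21}
  A25: {x12,x13,x14}
  A26: {x20,x23,x32}
  A34: {x1,x2,x15}
  A35: {x13,x16,x29}
  A36: {x2,x29,x31}
  A45: {x14,x18,x19}
  A46: {x2,x7,x20}
  A56: {x6,x17,x26,x29}
  A123: {x25}
  A126: {x23}
  A134: {x15}
  A145: {x18}
  A156: {x26}
  A235: {x13}
  A245: {x14}
  A246: {x20}
  A346: {x2}
  A356: {x29}
C dims 6,15,10; δ0: rk 5, SNF 1^5; δ1: rk 10, SNF 1^9·2
Ȟ^0 = (6 − 5) − 0 = 1, so Ȟ^0 ≅ Z
Ȟ^1 = (15 − 10) − 5 = 0, so Ȟ^1 ≅ 0
Ȟ^2 = (10 − 0) − 10 = 0 plus torsion [2], so Ȟ^2 ≅ Z/2

Ȟ^0(U;F) ≅ Z; Ȟ^1(U;F) ≅ 0; Ȟ^2(U;F) ≅ Z/2


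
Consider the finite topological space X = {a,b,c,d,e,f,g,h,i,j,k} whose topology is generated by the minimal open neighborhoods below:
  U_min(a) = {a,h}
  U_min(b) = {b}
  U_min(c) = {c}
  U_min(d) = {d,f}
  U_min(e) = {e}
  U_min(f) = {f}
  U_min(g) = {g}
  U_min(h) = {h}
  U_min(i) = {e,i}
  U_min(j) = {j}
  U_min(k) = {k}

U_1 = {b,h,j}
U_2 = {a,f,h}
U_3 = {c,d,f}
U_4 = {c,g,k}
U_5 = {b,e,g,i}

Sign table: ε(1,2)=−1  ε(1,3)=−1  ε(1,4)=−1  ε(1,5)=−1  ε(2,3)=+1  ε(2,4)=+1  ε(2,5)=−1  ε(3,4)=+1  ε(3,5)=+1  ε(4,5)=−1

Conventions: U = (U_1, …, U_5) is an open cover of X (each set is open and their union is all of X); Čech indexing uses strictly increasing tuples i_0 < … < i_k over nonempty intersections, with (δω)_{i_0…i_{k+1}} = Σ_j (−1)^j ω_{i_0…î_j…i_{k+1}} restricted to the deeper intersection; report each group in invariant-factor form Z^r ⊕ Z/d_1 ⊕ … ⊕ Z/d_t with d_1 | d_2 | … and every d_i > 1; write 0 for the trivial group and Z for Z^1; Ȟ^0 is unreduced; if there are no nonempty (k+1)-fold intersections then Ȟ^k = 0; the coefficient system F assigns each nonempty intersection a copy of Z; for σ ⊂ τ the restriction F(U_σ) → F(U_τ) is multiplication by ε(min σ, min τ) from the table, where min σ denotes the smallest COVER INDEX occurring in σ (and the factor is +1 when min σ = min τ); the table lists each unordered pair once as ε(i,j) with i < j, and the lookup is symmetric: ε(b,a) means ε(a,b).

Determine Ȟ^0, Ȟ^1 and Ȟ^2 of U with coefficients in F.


Ȟ^0(U;F) ≅ 0; Ȟ^1(U;F) ≅ Z/2; Ȟ^2(U;F) ≅ 0

cover nerve:
  U12={h} U15={b} U23={f} U34={c} U45={g}
C dims 5,5; δ0: rk 5, SNF 1^4·2
Ȟ^0: (5−5)−0=0 ⇒ 0
Ȟ^1: (5−0)−5=0 plus torsion [2] ⇒ Z/2
Ȟ^2: (0−0)−0=0 ⇒ 0


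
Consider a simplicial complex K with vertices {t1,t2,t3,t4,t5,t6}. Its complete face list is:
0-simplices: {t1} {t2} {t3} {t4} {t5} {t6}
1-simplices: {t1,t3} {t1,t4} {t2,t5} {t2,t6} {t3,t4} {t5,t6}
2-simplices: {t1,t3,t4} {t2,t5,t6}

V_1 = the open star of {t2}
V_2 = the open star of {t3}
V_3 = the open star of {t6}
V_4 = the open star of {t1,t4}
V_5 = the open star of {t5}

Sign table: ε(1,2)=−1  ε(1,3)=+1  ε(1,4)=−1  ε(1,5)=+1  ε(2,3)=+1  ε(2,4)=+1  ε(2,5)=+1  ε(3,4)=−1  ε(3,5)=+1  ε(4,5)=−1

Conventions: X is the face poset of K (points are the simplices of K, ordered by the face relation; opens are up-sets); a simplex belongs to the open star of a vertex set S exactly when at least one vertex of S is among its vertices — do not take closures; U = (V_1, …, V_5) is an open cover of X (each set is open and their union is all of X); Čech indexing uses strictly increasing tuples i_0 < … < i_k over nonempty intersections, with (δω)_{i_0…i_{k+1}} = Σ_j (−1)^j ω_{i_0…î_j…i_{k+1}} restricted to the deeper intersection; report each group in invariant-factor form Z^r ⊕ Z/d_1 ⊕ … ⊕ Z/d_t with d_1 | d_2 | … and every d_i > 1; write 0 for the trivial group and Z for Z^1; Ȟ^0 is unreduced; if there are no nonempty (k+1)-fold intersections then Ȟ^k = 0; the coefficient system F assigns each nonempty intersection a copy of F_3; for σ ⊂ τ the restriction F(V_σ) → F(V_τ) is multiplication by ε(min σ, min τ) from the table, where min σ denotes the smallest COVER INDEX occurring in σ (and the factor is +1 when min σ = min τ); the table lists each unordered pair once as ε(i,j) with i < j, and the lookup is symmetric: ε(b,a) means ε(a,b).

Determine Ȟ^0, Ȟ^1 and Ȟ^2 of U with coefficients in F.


nonempty intersections:
  V1={{t2},{t2,t5},{t2,t6},{t2,t5,t6}} V2={{t3},{t1,t3},{t3,t4},{t1,t3,t4}} V3={{t6},{t2,t6},{t5,t6},{t2,t5,t6}} V4={{t1},{t4},{t1,t3},{t1,t4},{t3,t4},{t1,t3,t4}} V5={{t5},{t2,t5},{t5,t6},{t2,t5,t6}}
  V13={{t2,t6},{t2,t5,t6}} V15={{t2,t5},{t2,t5,t6}} V24={{t1,t3},{t3,t4},{t1,t3,t4}} V35={{t5,t6},{t2,t5,t6}}
  V135={{t2,t5,t6}}
C dims 5,4,1; δ0: rk_F3 3; δ1: rk_F3 1
Ȟ^0: (5−3)−0=2 ⇒ Z/3 ⊕ Z/3
Ȟ^1: (4−1)−3=0 ⇒ 0
Ȟ^2: (1−0)−1=0 ⇒ 0

Ȟ^0 = Z/3 ⊕ Z/3; Ȟ^1 = 0; Ȟ^2 = 0


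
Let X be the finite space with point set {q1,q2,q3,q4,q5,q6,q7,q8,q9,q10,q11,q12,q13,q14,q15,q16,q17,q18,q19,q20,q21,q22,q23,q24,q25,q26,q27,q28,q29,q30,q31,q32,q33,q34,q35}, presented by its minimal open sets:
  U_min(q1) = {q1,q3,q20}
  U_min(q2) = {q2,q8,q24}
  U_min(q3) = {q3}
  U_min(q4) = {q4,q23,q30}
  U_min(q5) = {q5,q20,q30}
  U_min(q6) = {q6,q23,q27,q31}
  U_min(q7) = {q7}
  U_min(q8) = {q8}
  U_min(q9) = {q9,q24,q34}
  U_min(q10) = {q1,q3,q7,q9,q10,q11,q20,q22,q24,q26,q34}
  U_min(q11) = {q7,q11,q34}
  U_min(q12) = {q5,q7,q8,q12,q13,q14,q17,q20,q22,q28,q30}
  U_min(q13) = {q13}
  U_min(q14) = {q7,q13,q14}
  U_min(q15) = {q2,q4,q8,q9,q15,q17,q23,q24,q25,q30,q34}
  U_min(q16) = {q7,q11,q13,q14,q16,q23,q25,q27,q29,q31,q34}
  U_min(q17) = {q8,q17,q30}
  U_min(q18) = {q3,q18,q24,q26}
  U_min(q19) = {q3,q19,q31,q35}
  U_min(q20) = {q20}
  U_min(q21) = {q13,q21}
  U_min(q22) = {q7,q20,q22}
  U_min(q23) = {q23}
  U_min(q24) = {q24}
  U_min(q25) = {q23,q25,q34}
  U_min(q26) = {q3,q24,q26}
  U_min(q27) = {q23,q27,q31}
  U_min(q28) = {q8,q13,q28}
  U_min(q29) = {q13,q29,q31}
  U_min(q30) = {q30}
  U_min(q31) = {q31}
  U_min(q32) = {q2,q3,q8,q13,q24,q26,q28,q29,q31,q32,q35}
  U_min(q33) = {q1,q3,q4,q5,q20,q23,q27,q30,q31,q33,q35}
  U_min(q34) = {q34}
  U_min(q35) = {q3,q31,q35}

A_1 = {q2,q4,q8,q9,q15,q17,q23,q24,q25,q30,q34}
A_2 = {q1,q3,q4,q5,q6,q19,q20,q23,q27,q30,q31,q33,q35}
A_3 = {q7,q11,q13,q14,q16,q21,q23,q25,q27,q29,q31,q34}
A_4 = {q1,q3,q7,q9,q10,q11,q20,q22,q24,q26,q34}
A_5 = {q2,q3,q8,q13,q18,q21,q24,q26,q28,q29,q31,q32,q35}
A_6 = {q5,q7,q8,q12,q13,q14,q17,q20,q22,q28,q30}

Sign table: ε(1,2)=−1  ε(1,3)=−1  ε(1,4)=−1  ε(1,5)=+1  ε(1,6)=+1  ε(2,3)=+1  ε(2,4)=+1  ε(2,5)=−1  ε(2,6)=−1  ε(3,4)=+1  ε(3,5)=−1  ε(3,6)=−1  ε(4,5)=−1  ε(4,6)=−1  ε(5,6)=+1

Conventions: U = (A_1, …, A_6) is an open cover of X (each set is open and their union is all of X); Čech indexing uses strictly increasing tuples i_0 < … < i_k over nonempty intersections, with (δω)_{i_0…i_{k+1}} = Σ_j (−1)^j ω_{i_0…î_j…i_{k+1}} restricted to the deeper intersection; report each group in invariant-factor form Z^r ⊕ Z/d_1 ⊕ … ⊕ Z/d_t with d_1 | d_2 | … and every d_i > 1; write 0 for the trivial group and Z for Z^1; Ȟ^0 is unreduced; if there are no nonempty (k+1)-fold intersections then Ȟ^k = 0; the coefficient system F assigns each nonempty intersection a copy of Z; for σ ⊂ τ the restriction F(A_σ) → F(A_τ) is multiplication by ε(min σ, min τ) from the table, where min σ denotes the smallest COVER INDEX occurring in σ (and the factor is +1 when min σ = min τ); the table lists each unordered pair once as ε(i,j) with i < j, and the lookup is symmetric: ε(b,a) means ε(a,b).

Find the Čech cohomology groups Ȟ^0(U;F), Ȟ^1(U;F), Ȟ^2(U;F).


cover nerve:
  A12={q4,q23,q30} A13={q23,q25,q34} A14={q9,q24,q34} A15={q2,q8,q24} A16={q8,q17,q30} A23={q23,q27,q31} A24={q1,q3,q20} A25={q3,q31,q35} A26={q5,q20,q30} A34={q7,q11,q34} A35={q13,q21,q29,q31} A36={q7,q13,q14} A45={q3,q24,q26} A46={q7,q20,q22} A56={q8,q13,q28}
  A123={q23} A126={q30} A134={q34} A145={q24} A156={q8} A235={q31} A245={q3} A246={q20} A346={q7} A356={q13}
C dims 6,15,10; δ0: rk 5, SNF 1^5; δ1: rk 10, SNF 1^9·2
Ȟ^0: (6−5)−0=1 ⇒ Z
Ȟ^1: (15−10)−5=0 ⇒ 0
Ȟ^2: (10−0)−10=0 plus torsion [2] ⇒ Z/2

Ȟ^0(U;F) ≅ Z, Ȟ^1(U;F) ≅ 0, Ȟ^2(U;F) ≅ Z/2


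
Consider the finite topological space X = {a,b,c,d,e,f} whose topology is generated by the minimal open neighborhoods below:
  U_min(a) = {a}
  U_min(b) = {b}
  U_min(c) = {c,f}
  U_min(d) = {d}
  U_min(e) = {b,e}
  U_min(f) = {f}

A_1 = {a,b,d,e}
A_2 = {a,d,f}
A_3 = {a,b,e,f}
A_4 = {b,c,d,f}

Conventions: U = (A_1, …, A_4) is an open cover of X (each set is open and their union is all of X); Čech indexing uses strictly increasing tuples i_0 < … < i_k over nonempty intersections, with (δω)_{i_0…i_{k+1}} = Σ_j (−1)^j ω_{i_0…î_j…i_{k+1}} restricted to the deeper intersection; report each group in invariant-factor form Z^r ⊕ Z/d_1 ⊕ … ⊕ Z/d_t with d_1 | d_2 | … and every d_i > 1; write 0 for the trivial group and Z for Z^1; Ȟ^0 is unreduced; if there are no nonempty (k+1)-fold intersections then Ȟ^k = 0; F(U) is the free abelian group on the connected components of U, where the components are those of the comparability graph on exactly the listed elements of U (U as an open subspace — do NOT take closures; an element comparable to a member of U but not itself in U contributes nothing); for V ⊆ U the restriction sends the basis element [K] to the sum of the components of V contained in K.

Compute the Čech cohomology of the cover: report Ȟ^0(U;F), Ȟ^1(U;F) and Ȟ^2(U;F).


intersection data:
  A12={a,d} A13={a,b,e} A14={b,d} A23={a,f} A24={d,f} A34={b,f}
  A123={a} A124={d} A134={b} A234={f}
components per intersection:
  A1: {a} {b,e} {d}
  A2: {a} {d} {f}
  A3: {a} {b,e} {f}
  A4: {b} {c,f} {d}
  A12: {a} {d}
  A13: {a} {b,e}
  A14: {b} {d}
  A23: {a} {f}
  A24: {d} {f}
  A34: {b} {f}
  A123: {a}
  A124: {d}
  A134: {b}
  A234: {f}
C dims 12,12,4; δ0: rk 8, SNF 1^8; δ1: rk 4, SNF 1^4
Ȟ^0 = (12 − 8) − 0 = 4, so Ȟ^0 ≅ Z^4
Ȟ^1 = (12 − 4) − 8 = 0, so Ȟ^1 ≅ 0
Ȟ^2 = (4 − 0) − 4 = 0, so Ȟ^2 ≅ 0

Ȟ^0 = Z^4,  Ȟ^1 = 0,  Ȟ^2 = 0


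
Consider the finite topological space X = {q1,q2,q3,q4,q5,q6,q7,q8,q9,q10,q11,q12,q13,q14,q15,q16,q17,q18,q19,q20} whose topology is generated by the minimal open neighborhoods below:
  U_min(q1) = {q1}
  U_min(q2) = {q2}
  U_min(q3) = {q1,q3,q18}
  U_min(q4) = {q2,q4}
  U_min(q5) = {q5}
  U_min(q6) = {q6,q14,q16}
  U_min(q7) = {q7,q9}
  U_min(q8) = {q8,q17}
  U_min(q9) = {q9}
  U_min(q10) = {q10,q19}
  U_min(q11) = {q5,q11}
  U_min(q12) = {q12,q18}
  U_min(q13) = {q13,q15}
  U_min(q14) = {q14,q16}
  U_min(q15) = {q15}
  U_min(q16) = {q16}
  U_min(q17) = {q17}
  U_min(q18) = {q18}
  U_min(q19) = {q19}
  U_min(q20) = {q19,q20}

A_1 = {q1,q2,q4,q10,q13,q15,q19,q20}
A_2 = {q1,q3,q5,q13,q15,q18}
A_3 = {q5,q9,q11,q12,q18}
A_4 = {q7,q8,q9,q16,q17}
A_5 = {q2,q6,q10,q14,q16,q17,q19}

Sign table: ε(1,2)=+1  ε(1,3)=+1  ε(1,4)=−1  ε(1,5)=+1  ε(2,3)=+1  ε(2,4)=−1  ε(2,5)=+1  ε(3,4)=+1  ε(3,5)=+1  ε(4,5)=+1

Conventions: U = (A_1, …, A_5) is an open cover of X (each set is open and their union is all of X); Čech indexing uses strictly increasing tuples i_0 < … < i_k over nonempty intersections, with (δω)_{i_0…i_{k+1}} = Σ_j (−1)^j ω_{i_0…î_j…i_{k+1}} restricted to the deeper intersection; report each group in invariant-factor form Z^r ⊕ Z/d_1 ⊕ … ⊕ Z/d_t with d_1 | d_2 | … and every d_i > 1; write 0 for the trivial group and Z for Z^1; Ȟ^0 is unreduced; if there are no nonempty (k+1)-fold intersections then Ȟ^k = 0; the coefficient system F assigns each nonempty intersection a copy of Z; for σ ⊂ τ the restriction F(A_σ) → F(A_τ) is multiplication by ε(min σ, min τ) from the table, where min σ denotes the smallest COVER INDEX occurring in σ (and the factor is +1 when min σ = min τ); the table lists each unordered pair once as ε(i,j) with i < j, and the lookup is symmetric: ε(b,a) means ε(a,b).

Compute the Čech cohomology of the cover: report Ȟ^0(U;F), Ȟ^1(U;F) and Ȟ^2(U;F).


nonempty intersections:
  A12={q1,q13,q15} A15={q2,q10,q19} A23={q5,q18} A34={q9} A45={q16,q17}
C dims 5,5; δ0: rk 4, SNF 1^4
Ȟ^0: (5−4)−0=1 ⇒ Z
Ȟ^1: (5−0)−4=1 ⇒ Z
Ȟ^2: (0−0)−0=0 ⇒ 0

Ȟ^0 = Z, Ȟ^1 = Z, Ȟ^2 = 0


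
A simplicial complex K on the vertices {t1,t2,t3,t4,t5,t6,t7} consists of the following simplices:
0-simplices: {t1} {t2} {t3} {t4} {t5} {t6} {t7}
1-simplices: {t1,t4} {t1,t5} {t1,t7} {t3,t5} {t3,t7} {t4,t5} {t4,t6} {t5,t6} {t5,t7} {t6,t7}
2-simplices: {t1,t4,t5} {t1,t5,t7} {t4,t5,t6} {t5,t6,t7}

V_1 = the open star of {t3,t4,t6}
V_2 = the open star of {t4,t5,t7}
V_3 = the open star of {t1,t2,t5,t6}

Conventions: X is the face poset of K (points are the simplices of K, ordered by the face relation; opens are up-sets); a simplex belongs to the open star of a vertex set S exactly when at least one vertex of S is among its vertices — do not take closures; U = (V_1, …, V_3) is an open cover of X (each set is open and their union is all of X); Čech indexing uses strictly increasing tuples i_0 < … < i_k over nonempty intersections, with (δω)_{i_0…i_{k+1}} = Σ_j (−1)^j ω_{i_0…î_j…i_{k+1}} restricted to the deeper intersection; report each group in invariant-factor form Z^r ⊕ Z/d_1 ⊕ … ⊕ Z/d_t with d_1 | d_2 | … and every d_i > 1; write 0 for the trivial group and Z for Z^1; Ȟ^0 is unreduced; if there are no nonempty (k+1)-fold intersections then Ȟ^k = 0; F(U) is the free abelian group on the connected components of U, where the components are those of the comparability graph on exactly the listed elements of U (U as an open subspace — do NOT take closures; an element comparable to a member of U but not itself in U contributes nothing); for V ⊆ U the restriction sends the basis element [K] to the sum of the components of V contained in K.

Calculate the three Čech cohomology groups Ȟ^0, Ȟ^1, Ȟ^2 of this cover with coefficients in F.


Ȟ^0(U;F) ≅ Z^2, Ȟ^1(U;F) ≅ Z and Ȟ^2(U;F) ≅ 0

nonempty intersections:
  V1={{t3},{t4},{t6},{t1,t4},{t3,t5},{t3,t7},{t4,t5},{t4,t6},{t5,t6},{t6,t7},{t1,t4,t5},{t4,t5,t6},{t5,t6,t7}} V2={{t4},{t5},{t7},{t1,t4},{t1,t5},{t1,t7},{t3,t5},{t3,t7},{t4,t5},{t4,t6},{t5,t6},{t5,t7},{t6,t7},{t1,t4,t5},{t1,t5,t7},{t4,t5,t6},{t5,t6,t7}} V3={{t1},{t2},{t5},{t6},{t1,t4},{t1,t5},{t1,t7},{t3,t5},{t4,t5},{t4,t6},{t5,t6},{t5,t7},{t6,t7},{t1,t4,t5},{t1,t5,t7},{t4,t5,t6},{t5,t6,t7}}
  V12={{t4},{t1,t4},{t3,t5},{t3,t7},{t4,t5},{t4,t6},{t5,t6},{t6,t7},{t1,t4,t5},{t4,t5,t6},{t5,t6,t7}} V13={{t6},{t1,t4},{t3,t5},{t4,t5},{t4,t6},{t5,t6},{t6,t7},{t1,t4,t5},{t4,t5,t6},{t5,t6,t7}} V23={{t5},{t1,t4},{t1,t5},{t1,t7},{t3,t5},{t4,t5},{t4,t6},{t5,t6},{t5,t7},{t6,t7},{t1,t4,t5},{t1,t5,t7},{t4,t5,t6},{t5,t6,t7}}
  V123={{t1,t4},{t3,t5},{t4,t5},{t4,t6},{t5,t6},{t6,t7},{t1,t4,t5},{t4,t5,t6},{t5,t6,t7}}
components per intersection:
  V1: {{t3},{t3,t5},{t3,t7}} {{t4},{t6},{t1,t4},{t4,t5},{t4,t6},{t5,t6},{t6,t7},{t1,t4,t5},{t4,t5,t6},{t5,t6,t7}}
  V2: {{t4},{t5},{t7},{t1,t4},{t1,t5},{t1,t7},{t3,t5},{t3,t7},{t4,t5},{t4,t6},{t5,t6},{t5,t7},{t6,t7},{t1,t4,t5},{t1,t5,t7},{t4,t5,t6},{t5,t6,t7}}
  V3: {{t1},{t5},{t6},{t1,t4},{t1,t5},{t1,t7},{t3,t5},{t4,t5},{t4,t6},{t5,t6},{t5,t7},{t6,t7},{t1,t4,t5},{t1,t5,t7},{t4,t5,t6},{t5,t6,t7}} {{t2}}
  V12: {{t4},{t1,t4},{t4,t5},{t4,t6},{t5,t6},{t6,t7},{t1,t4,t5},{t4,t5,t6},{t5,t6,t7}} {{t3,t5}} {{t3,t7}}
  V13: {{t6},{t1,t4},{t4,t5},{t4,t6},{t5,t6},{t6,t7},{t1,t4,t5},{t4,t5,t6},{t5,t6,t7}} {{t3,t5}}
  V23: {{t5},{t1,t4},{t1,t5},{t1,t7},{t3,t5},{t4,t5},{t4,t6},{t5,t6},{t5,t7},{t6,t7},{t1,t4,t5},{t1,t5,t7},{t4,t5,t6},{t5,t6,t7}}
  V123: {{t1,t4},{t4,t5},{t4,t6},{t5,t6},{t6,t7},{t1,t4,t5},{t4,t5,t6},{t5,t6,t7}} {{t3,t5}}
C dims 5,6,2; δ0: rk 3, SNF 1^3; δ1: rk 2, SNF 1^2
Ȟ^0: (5−3)−0=2 ⇒ Z^2
Ȟ^1: (6−2)−3=1 ⇒ Z
Ȟ^2: (2−0)−2=0 ⇒ 0


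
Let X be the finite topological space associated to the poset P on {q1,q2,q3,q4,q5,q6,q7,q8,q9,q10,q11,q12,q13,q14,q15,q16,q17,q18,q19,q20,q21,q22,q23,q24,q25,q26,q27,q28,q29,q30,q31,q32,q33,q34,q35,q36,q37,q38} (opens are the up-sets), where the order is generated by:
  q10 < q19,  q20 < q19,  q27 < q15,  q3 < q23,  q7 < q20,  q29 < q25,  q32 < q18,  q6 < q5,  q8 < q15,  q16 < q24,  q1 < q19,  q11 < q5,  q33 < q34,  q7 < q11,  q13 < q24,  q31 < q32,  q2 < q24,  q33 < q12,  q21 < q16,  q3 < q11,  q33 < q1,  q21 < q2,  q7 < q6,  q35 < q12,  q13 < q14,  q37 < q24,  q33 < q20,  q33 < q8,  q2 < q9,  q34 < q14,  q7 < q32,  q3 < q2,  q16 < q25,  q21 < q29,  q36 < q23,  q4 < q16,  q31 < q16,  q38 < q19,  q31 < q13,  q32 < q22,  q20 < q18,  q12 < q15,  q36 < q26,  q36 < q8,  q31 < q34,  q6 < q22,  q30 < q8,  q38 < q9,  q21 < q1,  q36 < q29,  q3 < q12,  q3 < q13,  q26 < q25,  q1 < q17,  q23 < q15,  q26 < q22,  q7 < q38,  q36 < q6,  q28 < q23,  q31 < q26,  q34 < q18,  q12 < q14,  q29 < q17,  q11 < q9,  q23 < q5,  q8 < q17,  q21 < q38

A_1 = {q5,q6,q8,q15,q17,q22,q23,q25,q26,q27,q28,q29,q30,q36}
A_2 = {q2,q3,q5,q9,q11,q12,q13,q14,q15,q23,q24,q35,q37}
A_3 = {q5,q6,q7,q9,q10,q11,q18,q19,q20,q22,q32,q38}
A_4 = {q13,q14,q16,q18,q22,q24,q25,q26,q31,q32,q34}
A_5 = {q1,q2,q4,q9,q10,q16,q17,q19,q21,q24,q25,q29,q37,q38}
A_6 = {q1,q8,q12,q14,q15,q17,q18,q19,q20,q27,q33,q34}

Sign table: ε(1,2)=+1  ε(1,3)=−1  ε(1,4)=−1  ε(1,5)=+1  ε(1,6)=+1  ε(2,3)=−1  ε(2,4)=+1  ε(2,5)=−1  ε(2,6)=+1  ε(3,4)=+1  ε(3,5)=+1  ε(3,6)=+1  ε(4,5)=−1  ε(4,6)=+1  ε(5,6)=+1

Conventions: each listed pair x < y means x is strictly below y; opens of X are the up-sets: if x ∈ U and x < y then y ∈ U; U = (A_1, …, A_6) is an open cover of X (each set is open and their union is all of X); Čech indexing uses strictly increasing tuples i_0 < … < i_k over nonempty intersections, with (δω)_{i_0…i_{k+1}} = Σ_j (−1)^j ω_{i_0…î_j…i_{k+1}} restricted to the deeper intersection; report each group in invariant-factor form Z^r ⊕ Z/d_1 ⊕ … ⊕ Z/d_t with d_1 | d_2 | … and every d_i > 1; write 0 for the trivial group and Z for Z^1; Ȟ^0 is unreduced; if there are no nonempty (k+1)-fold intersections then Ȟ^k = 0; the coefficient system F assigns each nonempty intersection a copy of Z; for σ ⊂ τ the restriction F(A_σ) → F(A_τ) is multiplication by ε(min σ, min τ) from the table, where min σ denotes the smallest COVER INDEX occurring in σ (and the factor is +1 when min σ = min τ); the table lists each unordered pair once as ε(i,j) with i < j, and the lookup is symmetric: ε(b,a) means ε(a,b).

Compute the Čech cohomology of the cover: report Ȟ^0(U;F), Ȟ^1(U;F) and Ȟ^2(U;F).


cover nerve:
  A12={q5,q15,q23} A13={q5,q6,q22} A14={q22,q25,q26} A15={q17,q25,q29} A16={q8,q15,q17,q27} A23={q5,q9,q11} A24={q13,q14,q24} A25={q2,q9,q24,q37} A26={q12,q14,q15} A34={q18,q22,q32} A35={q9,q10,q19,q38} A36={q18,q19,q20} A45={q16,q24,q25} A46={q14,q18,q34} A56={q1,q17,q19}
  A123={q5} A126={q15} A134={q22} A145={q25} A156={q17} A235={q9} A245={q24} A246={q14} A346={q18} A356={q19}
C dims 6,15,10; δ0: rk 6, SNF 1^5·2; δ1: rk 9, SNF 1^9
Ȟ^0: (6−6)−0=0 ⇒ 0
Ȟ^1: (15−9)−6=0 plus torsion [2] ⇒ Z/2
Ȟ^2: (10−0)−9=1 ⇒ Z

Ȟ^0 = 0; Ȟ^1 = Z/2; Ȟ^2 = Z
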